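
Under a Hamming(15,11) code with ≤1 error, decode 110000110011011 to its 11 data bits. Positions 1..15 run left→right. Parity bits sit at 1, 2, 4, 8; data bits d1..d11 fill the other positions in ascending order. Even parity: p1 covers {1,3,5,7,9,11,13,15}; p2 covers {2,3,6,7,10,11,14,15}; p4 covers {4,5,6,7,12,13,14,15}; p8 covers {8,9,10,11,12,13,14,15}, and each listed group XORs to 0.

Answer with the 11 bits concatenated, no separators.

00010111011

s1 (pos 1,3,5,7,9,11,13,15): 1⊕0⊕0⊕1⊕0⊕1⊕0⊕1 = 0
s2 (pos 2,3,6,7,10,11,14,15): 1⊕0⊕0⊕1⊕0⊕1⊕1⊕1 = 1
s4 (pos 4,5,6,7,12,13,14,15): 0⊕0⊕0⊕1⊕1⊕0⊕1⊕1 = 0
s8 (pos 8,9,10,11,12,13,14,15): 1⊕0⊕0⊕1⊕1⊕0⊕1⊕1 = 1
Syndrome s8…s1 = 1010 → error at position 10.
Flip position 10: 110000110011011 → 110000110111011
Read data bits from positions 3,5,6,7,9,10,11,12,13,14,15: 00010111011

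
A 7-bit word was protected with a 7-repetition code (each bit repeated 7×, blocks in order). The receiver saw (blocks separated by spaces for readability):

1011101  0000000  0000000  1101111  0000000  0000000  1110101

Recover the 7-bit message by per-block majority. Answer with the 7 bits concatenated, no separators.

1001001

Block 1 (1011101): 5 ones → 1
Block 2 (0000000): 0 ones → 0
Block 3 (0000000): 0 ones → 0
Block 4 (1101111): 6 ones → 1
Block 5 (0000000): 0 ones → 0
Block 6 (0000000): 0 ones → 0
Block 7 (1110101): 5 ones → 1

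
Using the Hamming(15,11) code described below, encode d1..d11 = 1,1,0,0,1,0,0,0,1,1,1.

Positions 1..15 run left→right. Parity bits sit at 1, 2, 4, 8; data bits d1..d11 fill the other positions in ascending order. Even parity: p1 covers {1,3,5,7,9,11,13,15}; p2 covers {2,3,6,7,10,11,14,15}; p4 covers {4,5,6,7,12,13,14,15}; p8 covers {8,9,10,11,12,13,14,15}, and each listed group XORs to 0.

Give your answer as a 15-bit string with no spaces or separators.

111010001000111

Place data at non-parity positions: p1 p2 1 p4 1 0 0 p8 1 0 0 0 1 1 1
p1 (pos 1,3,5,7,9,11,13,15): XOR of data positions = 1⊕1⊕0⊕1⊕0⊕1⊕1 = 1
p2 (pos 2,3,6,7,10,11,14,15): XOR of data positions = 1⊕0⊕0⊕0⊕0⊕1⊕1 = 1
p4 (pos 4,5,6,7,12,13,14,15): XOR of data positions = 1⊕0⊕0⊕0⊕1⊕1⊕1 = 0
p8 (pos 8,9,10,11,12,13,14,15): XOR of data positions = 1⊕0⊕0⊕0⊕1⊕1⊕1 = 0
Codeword: 111010001000111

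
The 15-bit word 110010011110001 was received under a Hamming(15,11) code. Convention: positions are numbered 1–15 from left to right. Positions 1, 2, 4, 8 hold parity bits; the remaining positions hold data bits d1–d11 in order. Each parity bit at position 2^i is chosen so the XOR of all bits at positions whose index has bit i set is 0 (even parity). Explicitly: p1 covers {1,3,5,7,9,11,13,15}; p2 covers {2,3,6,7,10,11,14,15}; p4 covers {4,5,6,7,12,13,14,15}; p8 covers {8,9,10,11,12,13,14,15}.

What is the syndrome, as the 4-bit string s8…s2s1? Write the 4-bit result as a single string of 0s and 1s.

1001

s1 (pos 1,3,5,7,9,11,13,15): 1⊕0⊕1⊕0⊕1⊕1⊕0⊕1 = 1
s2 (pos 2,3,6,7,10,11,14,15): 1⊕0⊕0⊕0⊕1⊕1⊕0⊕1 = 0
s4 (pos 4,5,6,7,12,13,14,15): 0⊕1⊕0⊕0⊕0⊕0⊕0⊕1 = 0
s8 (pos 8,9,10,11,12,13,14,15): 1⊕1⊕1⊕1⊕0⊕0⊕0⊕1 = 1
Syndrome s8…s1 = 1001 → error at position 9.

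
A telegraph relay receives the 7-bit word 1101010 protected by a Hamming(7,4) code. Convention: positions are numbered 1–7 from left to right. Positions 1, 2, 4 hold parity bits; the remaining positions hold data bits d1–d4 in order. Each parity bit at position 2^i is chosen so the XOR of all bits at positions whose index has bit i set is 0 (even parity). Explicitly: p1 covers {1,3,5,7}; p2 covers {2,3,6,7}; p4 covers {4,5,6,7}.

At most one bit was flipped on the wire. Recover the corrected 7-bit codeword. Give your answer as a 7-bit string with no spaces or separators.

s1 (pos 1,3,5,7): 1⊕0⊕0⊕0 = 1
s2 (pos 2,3,6,7): 1⊕0⊕1⊕0 = 0
s4 (pos 4,5,6,7): 1⊕0⊕1⊕0 = 0
Syndrome s4…s1 = 001 → error at position 1.
Flip position 1: 1101010 → 0101010

0101010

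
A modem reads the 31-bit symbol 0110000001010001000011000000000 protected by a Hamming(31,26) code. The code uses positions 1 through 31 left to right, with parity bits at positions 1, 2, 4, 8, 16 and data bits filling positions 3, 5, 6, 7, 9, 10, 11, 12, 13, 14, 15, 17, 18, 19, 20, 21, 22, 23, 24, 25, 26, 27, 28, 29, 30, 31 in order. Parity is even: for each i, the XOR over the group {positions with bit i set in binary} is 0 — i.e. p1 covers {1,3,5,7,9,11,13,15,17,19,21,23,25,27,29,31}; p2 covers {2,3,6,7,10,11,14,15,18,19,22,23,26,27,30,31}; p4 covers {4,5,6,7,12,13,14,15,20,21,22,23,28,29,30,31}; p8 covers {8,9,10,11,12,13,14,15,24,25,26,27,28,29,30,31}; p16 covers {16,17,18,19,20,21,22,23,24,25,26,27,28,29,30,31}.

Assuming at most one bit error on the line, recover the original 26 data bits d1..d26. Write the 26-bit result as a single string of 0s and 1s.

s1 (pos 1,3,5,7,9,11,13,15,17,19,21,23,25,27,29,31): 0⊕1⊕0⊕0⊕0⊕0⊕0⊕0⊕0⊕0⊕1⊕0⊕0⊕0⊕0⊕0 = 0
s2 (pos 2,3,6,7,10,11,14,15,18,19,22,23,26,27,30,31): 1⊕1⊕0⊕0⊕1⊕0⊕0⊕0⊕0⊕0⊕1⊕0⊕0⊕0⊕0⊕0 = 0
s4 (pos 4,5,6,7,12,13,14,15,20,21,22,23,28,29,30,31): 0⊕0⊕0⊕0⊕1⊕0⊕0⊕0⊕0⊕1⊕1⊕0⊕0⊕0⊕0⊕0 = 1
s8 (pos 8,9,10,11,12,13,14,15,24,25,26,27,28,29,30,31): 0⊕0⊕1⊕0⊕1⊕0⊕0⊕0⊕0⊕0⊕0⊕0⊕0⊕0⊕0⊕0 = 0
s16 (pos 16,17,18,19,20,21,22,23,24,25,26,27,28,29,30,31): 1⊕0⊕0⊕0⊕0⊕1⊕1⊕0⊕0⊕0⊕0⊕0⊕0⊕0⊕0⊕0 = 1
Syndrome s16…s1 = 10100 → error at position 20.
Flip position 20: 0110000001010001000011000000000 → 0110000001010001000111000000000
Read data bits from positions 3,5,6,7,9,10,11,12,13,14,15,17,18,19,20,21,22,23,24,25,26,27,28,29,30,31: 10000101000000111000000000

10000101000000111000000000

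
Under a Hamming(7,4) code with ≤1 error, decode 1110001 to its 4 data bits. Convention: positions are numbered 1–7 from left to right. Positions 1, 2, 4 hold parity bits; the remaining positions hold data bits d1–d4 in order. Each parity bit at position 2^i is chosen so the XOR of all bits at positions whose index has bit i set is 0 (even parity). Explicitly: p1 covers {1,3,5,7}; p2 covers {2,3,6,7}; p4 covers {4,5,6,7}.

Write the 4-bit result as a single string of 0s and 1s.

s1 (pos 1,3,5,7): 1⊕1⊕0⊕1 = 1
s2 (pos 2,3,6,7): 1⊕1⊕0⊕1 = 1
s4 (pos 4,5,6,7): 0⊕0⊕0⊕1 = 1
Syndrome s4…s1 = 111 → error at position 7.
Flip position 7: 1110001 → 1110000
Read data bits from positions 3,5,6,7: 1000

1000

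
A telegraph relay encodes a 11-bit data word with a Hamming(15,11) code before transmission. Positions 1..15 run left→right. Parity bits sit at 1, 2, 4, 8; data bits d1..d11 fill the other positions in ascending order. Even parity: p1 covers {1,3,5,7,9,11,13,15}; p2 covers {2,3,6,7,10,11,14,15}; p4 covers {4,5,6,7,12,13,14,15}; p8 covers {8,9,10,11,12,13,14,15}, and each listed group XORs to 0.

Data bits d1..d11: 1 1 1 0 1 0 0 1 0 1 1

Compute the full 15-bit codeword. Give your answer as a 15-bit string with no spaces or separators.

001111001001011

Place data at non-parity positions: p1 p2 1 p4 1 1 0 p8 1 0 0 1 0 1 1
p1 (pos 1,3,5,7,9,11,13,15): XOR of data positions = 1⊕1⊕0⊕1⊕0⊕0⊕1 = 0
p2 (pos 2,3,6,7,10,11,14,15): XOR of data positions = 1⊕1⊕0⊕0⊕0⊕1⊕1 = 0
p4 (pos 4,5,6,7,12,13,14,15): XOR of data positions = 1⊕1⊕0⊕1⊕0⊕1⊕1 = 1
p8 (pos 8,9,10,11,12,13,14,15): XOR of data positions = 1⊕0⊕0⊕1⊕0⊕1⊕1 = 0
Codeword: 001111001001011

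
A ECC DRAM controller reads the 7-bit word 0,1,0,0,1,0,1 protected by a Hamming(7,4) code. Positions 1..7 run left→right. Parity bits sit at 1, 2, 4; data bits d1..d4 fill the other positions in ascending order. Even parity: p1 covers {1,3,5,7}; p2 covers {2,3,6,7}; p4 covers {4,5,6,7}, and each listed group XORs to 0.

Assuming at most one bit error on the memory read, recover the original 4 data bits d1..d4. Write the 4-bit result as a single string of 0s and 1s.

s1 (pos 1,3,5,7): 0⊕0⊕1⊕1 = 0
s2 (pos 2,3,6,7): 1⊕0⊕0⊕1 = 0
s4 (pos 4,5,6,7): 0⊕1⊕0⊕1 = 0
Syndrome s4…s1 = 000 → no error.
Read data bits from positions 3,5,6,7: 0101

0101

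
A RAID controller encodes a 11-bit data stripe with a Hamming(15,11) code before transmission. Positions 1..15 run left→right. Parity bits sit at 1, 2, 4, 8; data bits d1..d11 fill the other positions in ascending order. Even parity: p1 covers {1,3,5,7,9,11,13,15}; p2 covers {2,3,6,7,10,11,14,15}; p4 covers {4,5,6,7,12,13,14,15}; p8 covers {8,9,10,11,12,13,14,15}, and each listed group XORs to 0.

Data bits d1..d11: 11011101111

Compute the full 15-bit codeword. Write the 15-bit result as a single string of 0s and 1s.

Place data at non-parity positions: p1 p2 1 p4 1 0 1 p8 1 1 0 1 1 1 1
p1 (pos 1,3,5,7,9,11,13,15): XOR of data positions = 1⊕1⊕1⊕1⊕0⊕1⊕1 = 0
p2 (pos 2,3,6,7,10,11,14,15): XOR of data positions = 1⊕0⊕1⊕1⊕0⊕1⊕1 = 1
p4 (pos 4,5,6,7,12,13,14,15): XOR of data positions = 1⊕0⊕1⊕1⊕1⊕1⊕1 = 0
p8 (pos 8,9,10,11,12,13,14,15): XOR of data positions = 1⊕1⊕0⊕1⊕1⊕1⊕1 = 0
Codeword: 011010101101111

011010101101111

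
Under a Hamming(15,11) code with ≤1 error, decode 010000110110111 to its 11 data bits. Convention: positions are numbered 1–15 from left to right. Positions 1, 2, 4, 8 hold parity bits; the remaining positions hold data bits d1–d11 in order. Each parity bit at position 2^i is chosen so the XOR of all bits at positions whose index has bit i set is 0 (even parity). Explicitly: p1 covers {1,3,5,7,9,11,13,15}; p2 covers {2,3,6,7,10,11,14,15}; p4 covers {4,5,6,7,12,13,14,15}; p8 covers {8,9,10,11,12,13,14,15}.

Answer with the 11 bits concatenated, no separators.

00010110111

s1 (pos 1,3,5,7,9,11,13,15): 0⊕0⊕0⊕1⊕0⊕1⊕1⊕1 = 0
s2 (pos 2,3,6,7,10,11,14,15): 1⊕0⊕0⊕1⊕1⊕1⊕1⊕1 = 0
s4 (pos 4,5,6,7,12,13,14,15): 0⊕0⊕0⊕1⊕0⊕1⊕1⊕1 = 0
s8 (pos 8,9,10,11,12,13,14,15): 1⊕0⊕1⊕1⊕0⊕1⊕1⊕1 = 0
Syndrome s8…s1 = 0000 → no error.
Read data bits from positions 3,5,6,7,9,10,11,12,13,14,15: 00010110111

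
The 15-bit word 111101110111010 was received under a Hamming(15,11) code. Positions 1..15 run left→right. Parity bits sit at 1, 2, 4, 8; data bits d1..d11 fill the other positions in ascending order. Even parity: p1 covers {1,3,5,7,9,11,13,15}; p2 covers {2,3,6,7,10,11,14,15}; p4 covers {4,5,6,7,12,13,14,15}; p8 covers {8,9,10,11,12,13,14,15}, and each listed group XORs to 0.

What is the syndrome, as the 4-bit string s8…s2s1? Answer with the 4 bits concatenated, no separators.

1110

s1 (pos 1,3,5,7,9,11,13,15): 1⊕1⊕0⊕1⊕0⊕1⊕0⊕0 = 0
s2 (pos 2,3,6,7,10,11,14,15): 1⊕1⊕1⊕1⊕1⊕1⊕1⊕0 = 1
s4 (pos 4,5,6,7,12,13,14,15): 1⊕0⊕1⊕1⊕1⊕0⊕1⊕0 = 1
s8 (pos 8,9,10,11,12,13,14,15): 1⊕0⊕1⊕1⊕1⊕0⊕1⊕0 = 1
Syndrome s8…s1 = 1110 → error at position 14.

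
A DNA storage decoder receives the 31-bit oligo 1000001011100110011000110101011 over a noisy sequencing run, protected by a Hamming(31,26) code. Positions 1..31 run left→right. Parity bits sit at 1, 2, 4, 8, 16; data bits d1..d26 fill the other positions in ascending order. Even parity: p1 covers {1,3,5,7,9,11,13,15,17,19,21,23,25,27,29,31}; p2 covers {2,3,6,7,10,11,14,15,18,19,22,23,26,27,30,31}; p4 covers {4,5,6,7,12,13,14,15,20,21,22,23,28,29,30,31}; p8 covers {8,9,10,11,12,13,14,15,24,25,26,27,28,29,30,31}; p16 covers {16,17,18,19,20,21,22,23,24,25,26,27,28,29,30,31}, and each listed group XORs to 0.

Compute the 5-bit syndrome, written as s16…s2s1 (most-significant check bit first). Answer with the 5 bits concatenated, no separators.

s1 (pos 1,3,5,7,9,11,13,15,17,19,21,23,25,27,29,31): 1⊕0⊕0⊕1⊕1⊕1⊕0⊕1⊕0⊕1⊕0⊕1⊕0⊕0⊕0⊕1 = 0
s2 (pos 2,3,6,7,10,11,14,15,18,19,22,23,26,27,30,31): 0⊕0⊕0⊕1⊕1⊕1⊕1⊕1⊕1⊕1⊕0⊕1⊕1⊕0⊕1⊕1 = 1
s4 (pos 4,5,6,7,12,13,14,15,20,21,22,23,28,29,30,31): 0⊕0⊕0⊕1⊕0⊕0⊕1⊕1⊕0⊕0⊕0⊕1⊕1⊕0⊕1⊕1 = 1
s8 (pos 8,9,10,11,12,13,14,15,24,25,26,27,28,29,30,31): 0⊕1⊕1⊕1⊕0⊕0⊕1⊕1⊕1⊕0⊕1⊕0⊕1⊕0⊕1⊕1 = 0
s16 (pos 16,17,18,19,20,21,22,23,24,25,26,27,28,29,30,31): 0⊕0⊕1⊕1⊕0⊕0⊕0⊕1⊕1⊕0⊕1⊕0⊕1⊕0⊕1⊕1 = 0
Syndrome s16…s1 = 00110 → error at position 6.

00110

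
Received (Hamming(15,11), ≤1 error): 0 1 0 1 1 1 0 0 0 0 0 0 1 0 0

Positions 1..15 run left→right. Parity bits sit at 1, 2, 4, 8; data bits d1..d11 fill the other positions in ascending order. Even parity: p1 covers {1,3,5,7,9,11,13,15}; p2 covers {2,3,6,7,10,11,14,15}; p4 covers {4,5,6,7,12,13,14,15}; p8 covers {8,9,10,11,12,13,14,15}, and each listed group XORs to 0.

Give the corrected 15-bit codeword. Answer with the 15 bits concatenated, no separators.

s1 (pos 1,3,5,7,9,11,13,15): 0⊕0⊕1⊕0⊕0⊕0⊕1⊕0 = 0
s2 (pos 2,3,6,7,10,11,14,15): 1⊕0⊕1⊕0⊕0⊕0⊕0⊕0 = 0
s4 (pos 4,5,6,7,12,13,14,15): 1⊕1⊕1⊕0⊕0⊕1⊕0⊕0 = 0
s8 (pos 8,9,10,11,12,13,14,15): 0⊕0⊕0⊕0⊕0⊕1⊕0⊕0 = 1
Syndrome s8…s1 = 1000 → error at position 8.
Flip position 8: 010111000000100 → 010111010000100

010111010000100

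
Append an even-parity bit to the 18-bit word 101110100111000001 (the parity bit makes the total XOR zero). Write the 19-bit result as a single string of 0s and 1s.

1011101001110000011

XOR of the 18 data bits: 1⊕0⊕1⊕1⊕1⊕0⊕1⊕0⊕0⊕1⊕1⊕1⊕0⊕0⊕0⊕0⊕0⊕1 = 1
Parity bit = 1 (so all 19 bits XOR to 0).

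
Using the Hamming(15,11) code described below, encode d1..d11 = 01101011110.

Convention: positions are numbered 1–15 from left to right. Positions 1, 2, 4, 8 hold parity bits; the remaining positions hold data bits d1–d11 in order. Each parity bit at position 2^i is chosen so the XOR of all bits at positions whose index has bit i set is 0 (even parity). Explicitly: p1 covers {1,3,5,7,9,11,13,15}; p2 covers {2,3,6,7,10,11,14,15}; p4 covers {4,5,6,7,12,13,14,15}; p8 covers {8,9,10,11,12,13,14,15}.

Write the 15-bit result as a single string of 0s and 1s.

Place data at non-parity positions: p1 p2 0 p4 1 1 0 p8 1 0 1 1 1 1 0
p1 (pos 1,3,5,7,9,11,13,15): XOR of data positions = 0⊕1⊕0⊕1⊕1⊕1⊕0 = 0
p2 (pos 2,3,6,7,10,11,14,15): XOR of data positions = 0⊕1⊕0⊕0⊕1⊕1⊕0 = 1
p4 (pos 4,5,6,7,12,13,14,15): XOR of data positions = 1⊕1⊕0⊕1⊕1⊕1⊕0 = 1
p8 (pos 8,9,10,11,12,13,14,15): XOR of data positions = 1⊕0⊕1⊕1⊕1⊕1⊕0 = 1
Codeword: 010111011011110

010111011011110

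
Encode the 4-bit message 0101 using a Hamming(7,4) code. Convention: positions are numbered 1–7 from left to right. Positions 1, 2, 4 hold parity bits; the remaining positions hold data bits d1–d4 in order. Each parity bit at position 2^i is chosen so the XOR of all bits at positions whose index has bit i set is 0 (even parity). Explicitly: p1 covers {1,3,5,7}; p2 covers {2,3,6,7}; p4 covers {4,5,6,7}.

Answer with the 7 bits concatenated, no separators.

0100101

Place data at non-parity positions: p1 p2 0 p4 1 0 1
p1 (pos 1,3,5,7): XOR of data positions = 0⊕1⊕1 = 0
p2 (pos 2,3,6,7): XOR of data positions = 0⊕0⊕1 = 1
p4 (pos 4,5,6,7): XOR of data positions = 1⊕0⊕1 = 0
Codeword: 0100101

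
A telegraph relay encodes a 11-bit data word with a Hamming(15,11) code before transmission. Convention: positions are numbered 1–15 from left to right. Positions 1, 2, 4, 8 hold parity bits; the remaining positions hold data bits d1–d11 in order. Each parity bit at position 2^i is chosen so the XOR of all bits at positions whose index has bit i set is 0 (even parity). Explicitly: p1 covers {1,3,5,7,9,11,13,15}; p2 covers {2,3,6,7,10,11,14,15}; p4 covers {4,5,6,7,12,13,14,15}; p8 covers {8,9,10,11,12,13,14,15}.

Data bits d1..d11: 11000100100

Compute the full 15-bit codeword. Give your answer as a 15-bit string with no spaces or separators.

Place data at non-parity positions: p1 p2 1 p4 1 0 0 p8 0 1 0 0 1 0 0
p1 (pos 1,3,5,7,9,11,13,15): XOR of data positions = 1⊕1⊕0⊕0⊕0⊕1⊕0 = 1
p2 (pos 2,3,6,7,10,11,14,15): XOR of data positions = 1⊕0⊕0⊕1⊕0⊕0⊕0 = 0
p4 (pos 4,5,6,7,12,13,14,15): XOR of data positions = 1⊕0⊕0⊕0⊕1⊕0⊕0 = 0
p8 (pos 8,9,10,11,12,13,14,15): XOR of data positions = 0⊕1⊕0⊕0⊕1⊕0⊕0 = 0
Codeword: 101010000100100

101010000100100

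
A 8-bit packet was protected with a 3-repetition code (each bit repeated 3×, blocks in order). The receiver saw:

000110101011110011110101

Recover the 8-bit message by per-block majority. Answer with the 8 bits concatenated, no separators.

01111111

Block 1 (000): 0 ones → 0
Block 2 (110): 2 ones → 1
Block 3 (101): 2 ones → 1
Block 4 (011): 2 ones → 1
Block 5 (110): 2 ones → 1
Block 6 (011): 2 ones → 1
Block 7 (110): 2 ones → 1
Block 8 (101): 2 ones → 1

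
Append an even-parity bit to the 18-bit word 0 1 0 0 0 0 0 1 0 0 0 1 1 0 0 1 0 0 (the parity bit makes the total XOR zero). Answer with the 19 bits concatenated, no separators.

XOR of the 18 data bits: 0⊕1⊕0⊕0⊕0⊕0⊕0⊕1⊕0⊕0⊕0⊕1⊕1⊕0⊕0⊕1⊕0⊕0 = 1
Parity bit = 1 (so all 19 bits XOR to 0).

0100000100011001001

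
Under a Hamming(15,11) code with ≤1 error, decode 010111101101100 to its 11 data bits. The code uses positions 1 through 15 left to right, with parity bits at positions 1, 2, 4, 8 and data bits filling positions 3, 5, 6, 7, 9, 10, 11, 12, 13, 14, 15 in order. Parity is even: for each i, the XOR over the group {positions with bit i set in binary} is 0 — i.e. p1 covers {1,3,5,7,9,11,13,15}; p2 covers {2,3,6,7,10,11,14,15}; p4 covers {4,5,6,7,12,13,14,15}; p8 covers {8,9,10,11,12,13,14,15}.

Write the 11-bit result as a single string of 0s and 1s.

s1 (pos 1,3,5,7,9,11,13,15): 0⊕0⊕1⊕1⊕1⊕0⊕1⊕0 = 0
s2 (pos 2,3,6,7,10,11,14,15): 1⊕0⊕1⊕1⊕1⊕0⊕0⊕0 = 0
s4 (pos 4,5,6,7,12,13,14,15): 1⊕1⊕1⊕1⊕1⊕1⊕0⊕0 = 0
s8 (pos 8,9,10,11,12,13,14,15): 0⊕1⊕1⊕0⊕1⊕1⊕0⊕0 = 0
Syndrome s8…s1 = 0000 → no error.
Read data bits from positions 3,5,6,7,9,10,11,12,13,14,15: 01111101100

01111101100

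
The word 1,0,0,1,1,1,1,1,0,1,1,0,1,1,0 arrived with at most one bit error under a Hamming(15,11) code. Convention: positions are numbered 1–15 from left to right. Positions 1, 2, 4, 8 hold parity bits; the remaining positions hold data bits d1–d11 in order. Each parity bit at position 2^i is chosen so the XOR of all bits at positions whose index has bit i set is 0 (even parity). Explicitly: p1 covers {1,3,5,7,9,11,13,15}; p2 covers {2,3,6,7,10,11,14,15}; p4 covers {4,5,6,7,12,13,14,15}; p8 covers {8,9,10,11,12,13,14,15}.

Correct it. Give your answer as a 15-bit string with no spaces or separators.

s1 (pos 1,3,5,7,9,11,13,15): 1⊕0⊕1⊕1⊕0⊕1⊕1⊕0 = 1
s2 (pos 2,3,6,7,10,11,14,15): 0⊕0⊕1⊕1⊕1⊕1⊕1⊕0 = 1
s4 (pos 4,5,6,7,12,13,14,15): 1⊕1⊕1⊕1⊕0⊕1⊕1⊕0 = 0
s8 (pos 8,9,10,11,12,13,14,15): 1⊕0⊕1⊕1⊕0⊕1⊕1⊕0 = 1
Syndrome s8…s1 = 1011 → error at position 11.
Flip position 11: 100111110110110 → 100111110100110

100111110100110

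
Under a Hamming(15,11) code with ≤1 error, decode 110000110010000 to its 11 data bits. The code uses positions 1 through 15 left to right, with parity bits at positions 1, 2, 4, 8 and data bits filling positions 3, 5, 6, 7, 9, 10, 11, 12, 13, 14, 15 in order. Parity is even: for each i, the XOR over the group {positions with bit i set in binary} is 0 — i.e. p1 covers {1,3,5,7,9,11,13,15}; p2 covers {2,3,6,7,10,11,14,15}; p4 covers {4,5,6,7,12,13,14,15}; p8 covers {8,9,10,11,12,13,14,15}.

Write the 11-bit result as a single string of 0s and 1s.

s1 (pos 1,3,5,7,9,11,13,15): 1⊕0⊕0⊕1⊕0⊕1⊕0⊕0 = 1
s2 (pos 2,3,6,7,10,11,14,15): 1⊕0⊕0⊕1⊕0⊕1⊕0⊕0 = 1
s4 (pos 4,5,6,7,12,13,14,15): 0⊕0⊕0⊕1⊕0⊕0⊕0⊕0 = 1
s8 (pos 8,9,10,11,12,13,14,15): 1⊕0⊕0⊕1⊕0⊕0⊕0⊕0 = 0
Syndrome s8…s1 = 0111 → error at position 7.
Flip position 7: 110000110010000 → 110000010010000
Read data bits from positions 3,5,6,7,9,10,11,12,13,14,15: 00000010000

00000010000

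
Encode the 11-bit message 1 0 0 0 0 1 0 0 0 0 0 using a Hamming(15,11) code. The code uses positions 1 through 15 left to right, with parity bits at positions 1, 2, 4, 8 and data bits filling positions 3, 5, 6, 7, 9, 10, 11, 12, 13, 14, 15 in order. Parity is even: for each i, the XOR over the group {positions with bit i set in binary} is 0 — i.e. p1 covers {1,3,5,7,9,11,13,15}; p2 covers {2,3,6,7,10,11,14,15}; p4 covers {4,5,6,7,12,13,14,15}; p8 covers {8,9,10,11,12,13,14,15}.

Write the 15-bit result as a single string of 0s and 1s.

Place data at non-parity positions: p1 p2 1 p4 0 0 0 p8 0 1 0 0 0 0 0
p1 (pos 1,3,5,7,9,11,13,15): XOR of data positions = 1⊕0⊕0⊕0⊕0⊕0⊕0 = 1
p2 (pos 2,3,6,7,10,11,14,15): XOR of data positions = 1⊕0⊕0⊕1⊕0⊕0⊕0 = 0
p4 (pos 4,5,6,7,12,13,14,15): XOR of data positions = 0⊕0⊕0⊕0⊕0⊕0⊕0 = 0
p8 (pos 8,9,10,11,12,13,14,15): XOR of data positions = 0⊕1⊕0⊕0⊕0⊕0⊕0 = 1
Codeword: 101000010100000

101000010100000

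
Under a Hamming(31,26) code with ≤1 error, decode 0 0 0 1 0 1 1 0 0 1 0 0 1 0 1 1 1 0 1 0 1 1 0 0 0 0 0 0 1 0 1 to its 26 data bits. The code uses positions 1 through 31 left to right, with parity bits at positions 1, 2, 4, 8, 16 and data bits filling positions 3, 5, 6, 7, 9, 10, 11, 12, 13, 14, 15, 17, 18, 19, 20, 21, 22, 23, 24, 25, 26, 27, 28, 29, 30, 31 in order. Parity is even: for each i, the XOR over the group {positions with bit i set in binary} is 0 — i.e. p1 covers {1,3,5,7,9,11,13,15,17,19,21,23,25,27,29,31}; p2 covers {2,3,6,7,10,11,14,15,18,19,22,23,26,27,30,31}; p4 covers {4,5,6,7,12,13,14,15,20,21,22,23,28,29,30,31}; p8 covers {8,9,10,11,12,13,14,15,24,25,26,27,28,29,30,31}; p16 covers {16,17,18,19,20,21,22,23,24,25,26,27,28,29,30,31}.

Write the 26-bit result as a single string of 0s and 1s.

s1 (pos 1,3,5,7,9,11,13,15,17,19,21,23,25,27,29,31): 0⊕0⊕0⊕1⊕0⊕0⊕1⊕1⊕1⊕1⊕1⊕0⊕0⊕0⊕1⊕1 = 0
s2 (pos 2,3,6,7,10,11,14,15,18,19,22,23,26,27,30,31): 0⊕0⊕1⊕1⊕1⊕0⊕0⊕1⊕0⊕1⊕1⊕0⊕0⊕0⊕0⊕1 = 1
s4 (pos 4,5,6,7,12,13,14,15,20,21,22,23,28,29,30,31): 1⊕0⊕1⊕1⊕0⊕1⊕0⊕1⊕0⊕1⊕1⊕0⊕0⊕1⊕0⊕1 = 1
s8 (pos 8,9,10,11,12,13,14,15,24,25,26,27,28,29,30,31): 0⊕0⊕1⊕0⊕0⊕1⊕0⊕1⊕0⊕0⊕0⊕0⊕0⊕1⊕0⊕1 = 1
s16 (pos 16,17,18,19,20,21,22,23,24,25,26,27,28,29,30,31): 1⊕1⊕0⊕1⊕0⊕1⊕1⊕0⊕0⊕0⊕0⊕0⊕0⊕1⊕0⊕1 = 1
Syndrome s16…s1 = 11110 → error at position 30.
Flip position 30: 0001011001001011101011000000101 → 0001011001001011101011000000111
Read data bits from positions 3,5,6,7,9,10,11,12,13,14,15,17,18,19,20,21,22,23,24,25,26,27,28,29,30,31: 00110100101101011000000111

00110100101101011000000111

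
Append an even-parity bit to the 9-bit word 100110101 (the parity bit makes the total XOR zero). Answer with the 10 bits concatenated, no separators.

1001101011

XOR of the 9 data bits: 1⊕0⊕0⊕1⊕1⊕0⊕1⊕0⊕1 = 1
Parity bit = 1 (so all 10 bits XOR to 0).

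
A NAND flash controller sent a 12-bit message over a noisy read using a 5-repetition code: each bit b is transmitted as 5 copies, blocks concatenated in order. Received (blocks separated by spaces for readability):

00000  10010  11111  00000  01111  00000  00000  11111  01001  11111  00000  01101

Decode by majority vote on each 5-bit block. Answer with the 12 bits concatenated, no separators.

Block 1 (00000): 0 ones → 0
Block 2 (10010): 2 ones → 0
Block 3 (11111): 5 ones → 1
Block 4 (00000): 0 ones → 0
Block 5 (01111): 4 ones → 1
Block 6 (00000): 0 ones → 0
Block 7 (00000): 0 ones → 0
Block 8 (11111): 5 ones → 1
Block 9 (01001): 2 ones → 0
Block 10 (11111): 5 ones → 1
Block 11 (00000): 0 ones → 0
Block 12 (01101): 3 ones → 1

001010010101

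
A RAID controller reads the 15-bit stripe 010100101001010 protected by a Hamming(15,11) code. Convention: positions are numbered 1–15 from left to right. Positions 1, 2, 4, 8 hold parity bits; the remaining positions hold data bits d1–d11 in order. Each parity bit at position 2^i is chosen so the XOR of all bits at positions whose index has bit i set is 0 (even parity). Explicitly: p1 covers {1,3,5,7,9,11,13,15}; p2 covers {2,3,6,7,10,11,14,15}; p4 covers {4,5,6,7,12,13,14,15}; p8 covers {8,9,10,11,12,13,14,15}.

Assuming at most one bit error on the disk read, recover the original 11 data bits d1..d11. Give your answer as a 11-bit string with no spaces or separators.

00011101010

s1 (pos 1,3,5,7,9,11,13,15): 0⊕0⊕0⊕1⊕1⊕0⊕0⊕0 = 0
s2 (pos 2,3,6,7,10,11,14,15): 1⊕0⊕0⊕1⊕0⊕0⊕1⊕0 = 1
s4 (pos 4,5,6,7,12,13,14,15): 1⊕0⊕0⊕1⊕1⊕0⊕1⊕0 = 0
s8 (pos 8,9,10,11,12,13,14,15): 0⊕1⊕0⊕0⊕1⊕0⊕1⊕0 = 1
Syndrome s8…s1 = 1010 → error at position 10.
Flip position 10: 010100101001010 → 010100101101010
Read data bits from positions 3,5,6,7,9,10,11,12,13,14,15: 00011101010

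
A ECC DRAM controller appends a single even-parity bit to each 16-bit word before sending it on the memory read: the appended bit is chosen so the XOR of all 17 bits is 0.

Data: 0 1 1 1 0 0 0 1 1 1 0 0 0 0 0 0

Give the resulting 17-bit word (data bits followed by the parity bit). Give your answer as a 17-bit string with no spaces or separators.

XOR of the 16 data bits: 0⊕1⊕1⊕1⊕0⊕0⊕0⊕1⊕1⊕1⊕0⊕0⊕0⊕0⊕0⊕0 = 0
Parity bit = 0 (so all 17 bits XOR to 0).

01110001110000000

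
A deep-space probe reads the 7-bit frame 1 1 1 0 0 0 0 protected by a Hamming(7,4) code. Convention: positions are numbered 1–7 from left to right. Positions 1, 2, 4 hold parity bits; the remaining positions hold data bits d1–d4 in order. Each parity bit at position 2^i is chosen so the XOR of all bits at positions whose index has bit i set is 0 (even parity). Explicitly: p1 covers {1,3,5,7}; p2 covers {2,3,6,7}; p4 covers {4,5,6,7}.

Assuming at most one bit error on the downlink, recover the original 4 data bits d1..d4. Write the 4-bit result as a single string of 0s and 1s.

s1 (pos 1,3,5,7): 1⊕1⊕0⊕0 = 0
s2 (pos 2,3,6,7): 1⊕1⊕0⊕0 = 0
s4 (pos 4,5,6,7): 0⊕0⊕0⊕0 = 0
Syndrome s4…s1 = 000 → no error.
Read data bits from positions 3,5,6,7: 1000

1000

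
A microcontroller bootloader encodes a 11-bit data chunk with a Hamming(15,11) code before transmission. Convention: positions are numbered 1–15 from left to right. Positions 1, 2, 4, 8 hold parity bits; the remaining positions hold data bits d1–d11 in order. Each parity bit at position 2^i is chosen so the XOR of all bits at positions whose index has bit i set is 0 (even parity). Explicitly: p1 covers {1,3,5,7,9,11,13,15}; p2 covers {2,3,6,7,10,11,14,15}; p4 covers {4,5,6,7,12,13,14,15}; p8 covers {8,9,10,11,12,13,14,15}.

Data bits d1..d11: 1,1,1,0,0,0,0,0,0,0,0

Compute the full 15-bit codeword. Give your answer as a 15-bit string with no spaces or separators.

Place data at non-parity positions: p1 p2 1 p4 1 1 0 p8 0 0 0 0 0 0 0
p1 (pos 1,3,5,7,9,11,13,15): XOR of data positions = 1⊕1⊕0⊕0⊕0⊕0⊕0 = 0
p2 (pos 2,3,6,7,10,11,14,15): XOR of data positions = 1⊕1⊕0⊕0⊕0⊕0⊕0 = 0
p4 (pos 4,5,6,7,12,13,14,15): XOR of data positions = 1⊕1⊕0⊕0⊕0⊕0⊕0 = 0
p8 (pos 8,9,10,11,12,13,14,15): XOR of data positions = 0⊕0⊕0⊕0⊕0⊕0⊕0 = 0
Codeword: 001011000000000

001011000000000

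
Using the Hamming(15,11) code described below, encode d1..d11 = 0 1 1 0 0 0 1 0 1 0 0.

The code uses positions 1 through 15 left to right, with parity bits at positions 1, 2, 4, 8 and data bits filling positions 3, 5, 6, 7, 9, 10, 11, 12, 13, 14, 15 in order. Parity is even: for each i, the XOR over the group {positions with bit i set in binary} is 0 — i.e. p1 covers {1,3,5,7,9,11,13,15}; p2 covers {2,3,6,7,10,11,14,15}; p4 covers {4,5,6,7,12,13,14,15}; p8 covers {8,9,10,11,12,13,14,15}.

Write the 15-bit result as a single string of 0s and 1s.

Place data at non-parity positions: p1 p2 0 p4 1 1 0 p8 0 0 1 0 1 0 0
p1 (pos 1,3,5,7,9,11,13,15): XOR of data positions = 0⊕1⊕0⊕0⊕1⊕1⊕0 = 1
p2 (pos 2,3,6,7,10,11,14,15): XOR of data positions = 0⊕1⊕0⊕0⊕1⊕0⊕0 = 0
p4 (pos 4,5,6,7,12,13,14,15): XOR of data positions = 1⊕1⊕0⊕0⊕1⊕0⊕0 = 1
p8 (pos 8,9,10,11,12,13,14,15): XOR of data positions = 0⊕0⊕1⊕0⊕1⊕0⊕0 = 0
Codeword: 100111000010100

100111000010100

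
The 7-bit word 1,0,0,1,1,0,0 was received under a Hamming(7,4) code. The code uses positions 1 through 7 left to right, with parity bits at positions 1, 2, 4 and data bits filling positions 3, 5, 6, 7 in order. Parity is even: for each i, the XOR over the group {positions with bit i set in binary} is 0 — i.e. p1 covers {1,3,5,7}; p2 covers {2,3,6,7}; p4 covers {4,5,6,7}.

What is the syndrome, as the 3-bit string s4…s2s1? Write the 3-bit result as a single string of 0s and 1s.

000

s1 (pos 1,3,5,7): 1⊕0⊕1⊕0 = 0
s2 (pos 2,3,6,7): 0⊕0⊕0⊕0 = 0
s4 (pos 4,5,6,7): 1⊕1⊕0⊕0 = 0
Syndrome s4…s1 = 000 → no error.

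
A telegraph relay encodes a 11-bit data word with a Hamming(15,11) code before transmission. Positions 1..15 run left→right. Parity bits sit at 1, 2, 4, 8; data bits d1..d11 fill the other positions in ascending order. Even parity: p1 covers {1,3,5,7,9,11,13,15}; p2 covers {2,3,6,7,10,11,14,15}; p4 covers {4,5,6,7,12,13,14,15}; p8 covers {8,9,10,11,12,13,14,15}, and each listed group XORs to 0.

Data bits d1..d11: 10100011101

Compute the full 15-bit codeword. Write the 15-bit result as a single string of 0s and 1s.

001001000011101

Place data at non-parity positions: p1 p2 1 p4 0 1 0 p8 0 0 1 1 1 0 1
p1 (pos 1,3,5,7,9,11,13,15): XOR of data positions = 1⊕0⊕0⊕0⊕1⊕1⊕1 = 0
p2 (pos 2,3,6,7,10,11,14,15): XOR of data positions = 1⊕1⊕0⊕0⊕1⊕0⊕1 = 0
p4 (pos 4,5,6,7,12,13,14,15): XOR of data positions = 0⊕1⊕0⊕1⊕1⊕0⊕1 = 0
p8 (pos 8,9,10,11,12,13,14,15): XOR of data positions = 0⊕0⊕1⊕1⊕1⊕0⊕1 = 0
Codeword: 001001000011101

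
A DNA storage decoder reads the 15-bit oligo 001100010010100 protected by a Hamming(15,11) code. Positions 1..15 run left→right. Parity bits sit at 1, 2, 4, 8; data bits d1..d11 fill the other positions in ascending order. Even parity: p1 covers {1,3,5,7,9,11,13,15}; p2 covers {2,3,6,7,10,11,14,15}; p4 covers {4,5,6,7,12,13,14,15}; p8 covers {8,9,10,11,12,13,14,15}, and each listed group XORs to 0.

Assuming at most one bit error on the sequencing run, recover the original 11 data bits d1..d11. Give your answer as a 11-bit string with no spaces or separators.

10001010100

s1 (pos 1,3,5,7,9,11,13,15): 0⊕1⊕0⊕0⊕0⊕1⊕1⊕0 = 1
s2 (pos 2,3,6,7,10,11,14,15): 0⊕1⊕0⊕0⊕0⊕1⊕0⊕0 = 0
s4 (pos 4,5,6,7,12,13,14,15): 1⊕0⊕0⊕0⊕0⊕1⊕0⊕0 = 0
s8 (pos 8,9,10,11,12,13,14,15): 1⊕0⊕0⊕1⊕0⊕1⊕0⊕0 = 1
Syndrome s8…s1 = 1001 → error at position 9.
Flip position 9: 001100010010100 → 001100011010100
Read data bits from positions 3,5,6,7,9,10,11,12,13,14,15: 10001010100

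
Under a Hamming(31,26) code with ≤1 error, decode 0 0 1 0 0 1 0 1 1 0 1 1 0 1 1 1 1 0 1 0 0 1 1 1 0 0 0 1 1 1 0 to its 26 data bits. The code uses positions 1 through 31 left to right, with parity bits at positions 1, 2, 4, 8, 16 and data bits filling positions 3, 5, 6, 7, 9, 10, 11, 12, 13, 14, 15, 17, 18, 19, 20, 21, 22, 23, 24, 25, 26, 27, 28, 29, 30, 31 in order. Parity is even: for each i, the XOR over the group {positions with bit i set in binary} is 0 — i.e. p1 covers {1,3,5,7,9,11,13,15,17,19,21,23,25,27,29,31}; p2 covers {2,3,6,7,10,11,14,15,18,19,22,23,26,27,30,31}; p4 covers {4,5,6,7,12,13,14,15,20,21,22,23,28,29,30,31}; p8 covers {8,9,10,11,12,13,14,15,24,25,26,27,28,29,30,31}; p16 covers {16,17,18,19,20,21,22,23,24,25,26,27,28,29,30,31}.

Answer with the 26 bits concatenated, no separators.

10101011011101000110001110

s1 (pos 1,3,5,7,9,11,13,15,17,19,21,23,25,27,29,31): 0⊕1⊕0⊕0⊕1⊕1⊕0⊕1⊕1⊕1⊕0⊕1⊕0⊕0⊕1⊕0 = 0
s2 (pos 2,3,6,7,10,11,14,15,18,19,22,23,26,27,30,31): 0⊕1⊕1⊕0⊕0⊕1⊕1⊕1⊕0⊕1⊕1⊕1⊕0⊕0⊕1⊕0 = 1
s4 (pos 4,5,6,7,12,13,14,15,20,21,22,23,28,29,30,31): 0⊕0⊕1⊕0⊕1⊕0⊕1⊕1⊕0⊕0⊕1⊕1⊕1⊕1⊕1⊕0 = 1
s8 (pos 8,9,10,11,12,13,14,15,24,25,26,27,28,29,30,31): 1⊕1⊕0⊕1⊕1⊕0⊕1⊕1⊕1⊕0⊕0⊕0⊕1⊕1⊕1⊕0 = 0
s16 (pos 16,17,18,19,20,21,22,23,24,25,26,27,28,29,30,31): 1⊕1⊕0⊕1⊕0⊕0⊕1⊕1⊕1⊕0⊕0⊕0⊕1⊕1⊕1⊕0 = 1
Syndrome s16…s1 = 10110 → error at position 22.
Flip position 22: 0010010110110111101001110001110 → 0010010110110111101000110001110
Read data bits from positions 3,5,6,7,9,10,11,12,13,14,15,17,18,19,20,21,22,23,24,25,26,27,28,29,30,31: 10101011011101000110001110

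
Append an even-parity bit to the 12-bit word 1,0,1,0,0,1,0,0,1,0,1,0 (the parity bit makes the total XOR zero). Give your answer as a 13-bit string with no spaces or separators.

XOR of the 12 data bits: 1⊕0⊕1⊕0⊕0⊕1⊕0⊕0⊕1⊕0⊕1⊕0 = 1
Parity bit = 1 (so all 13 bits XOR to 0).

1010010010101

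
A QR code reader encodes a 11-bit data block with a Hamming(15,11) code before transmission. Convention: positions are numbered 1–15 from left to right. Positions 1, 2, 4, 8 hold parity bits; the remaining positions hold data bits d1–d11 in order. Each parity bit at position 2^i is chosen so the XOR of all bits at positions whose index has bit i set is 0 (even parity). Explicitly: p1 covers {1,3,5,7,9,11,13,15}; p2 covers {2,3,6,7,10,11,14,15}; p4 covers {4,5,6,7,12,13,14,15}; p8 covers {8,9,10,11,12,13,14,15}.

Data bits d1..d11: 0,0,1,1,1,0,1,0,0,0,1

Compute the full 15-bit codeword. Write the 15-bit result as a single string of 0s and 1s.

Place data at non-parity positions: p1 p2 0 p4 0 1 1 p8 1 0 1 0 0 0 1
p1 (pos 1,3,5,7,9,11,13,15): XOR of data positions = 0⊕0⊕1⊕1⊕1⊕0⊕1 = 0
p2 (pos 2,3,6,7,10,11,14,15): XOR of data positions = 0⊕1⊕1⊕0⊕1⊕0⊕1 = 0
p4 (pos 4,5,6,7,12,13,14,15): XOR of data positions = 0⊕1⊕1⊕0⊕0⊕0⊕1 = 1
p8 (pos 8,9,10,11,12,13,14,15): XOR of data positions = 1⊕0⊕1⊕0⊕0⊕0⊕1 = 1
Codeword: 000101111010001

000101111010001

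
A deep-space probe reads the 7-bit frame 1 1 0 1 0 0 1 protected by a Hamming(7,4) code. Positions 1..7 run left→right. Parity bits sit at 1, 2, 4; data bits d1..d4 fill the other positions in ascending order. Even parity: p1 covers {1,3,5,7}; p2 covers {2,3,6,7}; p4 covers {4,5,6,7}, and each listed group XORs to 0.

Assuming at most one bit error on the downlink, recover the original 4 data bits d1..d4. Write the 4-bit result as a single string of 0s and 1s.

0001

s1 (pos 1,3,5,7): 1⊕0⊕0⊕1 = 0
s2 (pos 2,3,6,7): 1⊕0⊕0⊕1 = 0
s4 (pos 4,5,6,7): 1⊕0⊕0⊕1 = 0
Syndrome s4…s1 = 000 → no error.
Read data bits from positions 3,5,6,7: 0001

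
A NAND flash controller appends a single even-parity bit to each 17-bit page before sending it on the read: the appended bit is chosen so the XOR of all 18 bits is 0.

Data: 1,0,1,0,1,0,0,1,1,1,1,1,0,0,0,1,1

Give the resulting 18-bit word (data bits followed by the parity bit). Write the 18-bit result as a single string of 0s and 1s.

XOR of the 17 data bits: 1⊕0⊕1⊕0⊕1⊕0⊕0⊕1⊕1⊕1⊕1⊕1⊕0⊕0⊕0⊕1⊕1 = 0
Parity bit = 0 (so all 18 bits XOR to 0).

101010011111000110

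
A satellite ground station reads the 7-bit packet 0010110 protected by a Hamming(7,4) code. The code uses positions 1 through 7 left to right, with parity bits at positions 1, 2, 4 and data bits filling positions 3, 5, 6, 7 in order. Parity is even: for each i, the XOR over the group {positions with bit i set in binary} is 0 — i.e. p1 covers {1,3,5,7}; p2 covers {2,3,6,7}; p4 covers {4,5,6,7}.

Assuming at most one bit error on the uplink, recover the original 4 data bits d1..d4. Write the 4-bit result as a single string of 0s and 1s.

s1 (pos 1,3,5,7): 0⊕1⊕1⊕0 = 0
s2 (pos 2,3,6,7): 0⊕1⊕1⊕0 = 0
s4 (pos 4,5,6,7): 0⊕1⊕1⊕0 = 0
Syndrome s4…s1 = 000 → no error.
Read data bits from positions 3,5,6,7: 1110

1110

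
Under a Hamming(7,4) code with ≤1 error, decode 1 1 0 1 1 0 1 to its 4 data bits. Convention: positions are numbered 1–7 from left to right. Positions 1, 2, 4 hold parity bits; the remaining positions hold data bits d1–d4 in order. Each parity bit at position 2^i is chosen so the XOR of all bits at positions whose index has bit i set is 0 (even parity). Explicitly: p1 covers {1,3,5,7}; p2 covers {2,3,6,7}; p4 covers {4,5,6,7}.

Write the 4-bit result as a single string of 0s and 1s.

0001

s1 (pos 1,3,5,7): 1⊕0⊕1⊕1 = 1
s2 (pos 2,3,6,7): 1⊕0⊕0⊕1 = 0
s4 (pos 4,5,6,7): 1⊕1⊕0⊕1 = 1
Syndrome s4…s1 = 101 → error at position 5.
Flip position 5: 1101101 → 1101001
Read data bits from positions 3,5,6,7: 0001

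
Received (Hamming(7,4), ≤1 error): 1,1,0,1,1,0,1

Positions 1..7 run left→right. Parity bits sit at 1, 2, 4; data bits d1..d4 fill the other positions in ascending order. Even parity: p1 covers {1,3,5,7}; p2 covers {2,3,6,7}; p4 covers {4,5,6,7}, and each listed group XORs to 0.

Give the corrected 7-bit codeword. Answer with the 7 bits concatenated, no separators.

1101001

s1 (pos 1,3,5,7): 1⊕0⊕1⊕1 = 1
s2 (pos 2,3,6,7): 1⊕0⊕0⊕1 = 0
s4 (pos 4,5,6,7): 1⊕1⊕0⊕1 = 1
Syndrome s4…s1 = 101 → error at position 5.
Flip position 5: 1101101 → 1101001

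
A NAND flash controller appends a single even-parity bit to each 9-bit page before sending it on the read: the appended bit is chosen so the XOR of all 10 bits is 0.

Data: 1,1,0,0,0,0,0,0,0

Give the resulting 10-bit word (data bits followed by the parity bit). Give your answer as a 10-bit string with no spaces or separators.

1100000000

XOR of the 9 data bits: 1⊕1⊕0⊕0⊕0⊕0⊕0⊕0⊕0 = 0
Parity bit = 0 (so all 10 bits XOR to 0).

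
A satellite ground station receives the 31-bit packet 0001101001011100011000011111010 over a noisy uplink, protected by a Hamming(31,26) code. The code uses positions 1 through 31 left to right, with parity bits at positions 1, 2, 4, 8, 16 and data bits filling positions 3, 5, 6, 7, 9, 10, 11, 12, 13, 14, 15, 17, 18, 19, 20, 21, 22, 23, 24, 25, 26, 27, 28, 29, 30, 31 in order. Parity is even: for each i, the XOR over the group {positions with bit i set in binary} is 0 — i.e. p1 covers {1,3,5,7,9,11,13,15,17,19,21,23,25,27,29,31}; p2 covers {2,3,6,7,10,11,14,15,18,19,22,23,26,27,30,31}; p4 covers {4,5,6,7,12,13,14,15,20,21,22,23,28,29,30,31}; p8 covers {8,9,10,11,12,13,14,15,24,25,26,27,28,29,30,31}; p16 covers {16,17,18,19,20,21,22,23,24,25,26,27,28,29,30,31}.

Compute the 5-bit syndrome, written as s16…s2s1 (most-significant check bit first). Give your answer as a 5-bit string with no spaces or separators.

00000

s1 (pos 1,3,5,7,9,11,13,15,17,19,21,23,25,27,29,31): 0⊕0⊕1⊕1⊕0⊕0⊕1⊕0⊕0⊕1⊕0⊕0⊕1⊕1⊕0⊕0 = 0
s2 (pos 2,3,6,7,10,11,14,15,18,19,22,23,26,27,30,31): 0⊕0⊕0⊕1⊕1⊕0⊕1⊕0⊕1⊕1⊕0⊕0⊕1⊕1⊕1⊕0 = 0
s4 (pos 4,5,6,7,12,13,14,15,20,21,22,23,28,29,30,31): 1⊕1⊕0⊕1⊕1⊕1⊕1⊕0⊕0⊕0⊕0⊕0⊕1⊕0⊕1⊕0 = 0
s8 (pos 8,9,10,11,12,13,14,15,24,25,26,27,28,29,30,31): 0⊕0⊕1⊕0⊕1⊕1⊕1⊕0⊕1⊕1⊕1⊕1⊕1⊕0⊕1⊕0 = 0
s16 (pos 16,17,18,19,20,21,22,23,24,25,26,27,28,29,30,31): 0⊕0⊕1⊕1⊕0⊕0⊕0⊕0⊕1⊕1⊕1⊕1⊕1⊕0⊕1⊕0 = 0
Syndrome s16…s1 = 00000 → no error.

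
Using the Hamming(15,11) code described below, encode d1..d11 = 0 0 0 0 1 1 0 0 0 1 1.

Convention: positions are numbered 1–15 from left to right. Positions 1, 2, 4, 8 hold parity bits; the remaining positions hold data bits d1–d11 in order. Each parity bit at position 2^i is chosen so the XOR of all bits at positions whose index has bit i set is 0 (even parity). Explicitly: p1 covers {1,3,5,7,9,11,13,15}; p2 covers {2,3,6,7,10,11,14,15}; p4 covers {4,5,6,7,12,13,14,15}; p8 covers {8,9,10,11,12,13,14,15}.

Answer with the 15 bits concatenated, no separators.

010000001100011

Place data at non-parity positions: p1 p2 0 p4 0 0 0 p8 1 1 0 0 0 1 1
p1 (pos 1,3,5,7,9,11,13,15): XOR of data positions = 0⊕0⊕0⊕1⊕0⊕0⊕1 = 0
p2 (pos 2,3,6,7,10,11,14,15): XOR of data positions = 0⊕0⊕0⊕1⊕0⊕1⊕1 = 1
p4 (pos 4,5,6,7,12,13,14,15): XOR of data positions = 0⊕0⊕0⊕0⊕0⊕1⊕1 = 0
p8 (pos 8,9,10,11,12,13,14,15): XOR of data positions = 1⊕1⊕0⊕0⊕0⊕1⊕1 = 0
Codeword: 010000001100011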